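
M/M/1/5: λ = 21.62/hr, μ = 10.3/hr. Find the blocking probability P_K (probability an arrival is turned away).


ρ = λ/μ = 21.62/10.3 = 2.0990
P_K = (1−ρ)ρ^K/(1−ρ^(K+1)) = (-1.0990·40.746689)/(1 − 85.528487)
= -44.781798/-84.528487 = 0.529784

Final: 0.529784


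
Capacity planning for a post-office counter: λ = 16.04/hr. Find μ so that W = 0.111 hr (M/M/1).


W = 1/(μ−λ) ⇒ μ − λ = 1/W = 1/0.111 = 9.0090
μ = λ + 1/W = 16.04 + 9.0090 = 25.0490 per hr

Final: 25.0490 /hr


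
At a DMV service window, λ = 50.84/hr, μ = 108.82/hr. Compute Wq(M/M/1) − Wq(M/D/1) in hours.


ρ = 50.84/108.82 = 0.4672
Wq(M/M/1) = ρ/(μ−λ) = 0.4672/57.98 = 0.008058 hr
Wq(M/D/1) = ρ/(2(μ−λ)) = 0.004029 hr
Savings = 0.008058 − 0.004029 = 0.004029 hr

Final: 0.004029 hr


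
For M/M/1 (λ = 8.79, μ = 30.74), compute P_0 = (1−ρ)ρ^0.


ρ = 8.79/30.74 = 0.2859
P_n = (1−ρ)·ρ^n = (1 − 0.2859)·0.2859^0 = 0.7141·1.000000 = 0.714053

Final: 0.714053


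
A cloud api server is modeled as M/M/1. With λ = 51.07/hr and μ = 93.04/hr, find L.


ρ = λ/μ = 51.07/93.04 = 0.5489
L = ρ/(1−ρ) = 0.5489/(1 − 0.5489) = 0.5489/0.4511 = 1.2168

Final: 1.2168


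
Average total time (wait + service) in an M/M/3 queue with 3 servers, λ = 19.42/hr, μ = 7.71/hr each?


a = 2.5188; ρ = 0.8396; P₀ = 0.042926
Lq = P₀·a^c·ρ/(c!(1−ρ)²) = 3.73106
Wq = Lq/λ = 3.73106/19.42 = 0.19212 hr
W = Wq + 1/μ = 0.19212 + 0.12970 = 0.32183 hr

Final: 0.32183 hr


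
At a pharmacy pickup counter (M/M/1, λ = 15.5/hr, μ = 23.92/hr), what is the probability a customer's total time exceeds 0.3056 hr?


W ~ Exponential(μ−λ) for M/M/1.
μ − λ = 23.92 − 15.5 = 8.4200
P(W > t) = e^{−(μ−λ)t} = e^{−2.5732} = 0.076295

Final: 0.076295


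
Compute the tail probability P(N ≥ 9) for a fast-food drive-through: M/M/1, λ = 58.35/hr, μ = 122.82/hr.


ρ = 58.35/122.82 = 0.4751
P(N ≥ n) = ρ^n = 0.4751^9 = 0.001233

Final: 0.001233


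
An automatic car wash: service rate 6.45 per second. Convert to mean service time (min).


Mean service time = 1/μ = 1/6.45 second = 0.15504 second
In minutes: 0.15504 × 0.0166667 = 0.002584 min

Final: 0.002584 min


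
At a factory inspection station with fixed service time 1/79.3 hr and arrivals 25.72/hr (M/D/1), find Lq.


ρ = 25.72/79.3 = 0.3243
M/D/1: Lq = ρ²/(2(1−ρ)) = 0.1052/(2·0.6757) = 0.07785

Final: 0.07785


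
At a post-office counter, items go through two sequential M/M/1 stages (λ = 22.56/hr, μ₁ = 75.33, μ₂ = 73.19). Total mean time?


Each node sees arrival rate λ = 22.56/hr (tandem ⇒ throughput preserved).
W₁ = 1/(μ₁−λ) = 1/(75.33−22.56) = 0.01895 hr
W₂ = 1/(μ₂−λ) = 1/(73.19−22.56) = 0.01975 hr
W_total = W₁ + W₂ = 0.01895 + 0.01975 = 0.03870 hr

Final: 0.03870 hr


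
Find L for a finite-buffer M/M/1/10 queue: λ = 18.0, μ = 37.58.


ρ = 18.0/37.58 = 0.4790
L = ρ[1 − (K+1)ρ^K + Kρ^(K+1)] / [(1−ρ)(1−ρ^(K+1))]
Numerator: 0.4790·(1 − 11·0.0006356 + 10·0.0003044) = 0.477088
Denominator: (0.5210)·(0.999696) = 0.520863
L = 0.477088/0.520863 = 0.9160

Final: 0.9160


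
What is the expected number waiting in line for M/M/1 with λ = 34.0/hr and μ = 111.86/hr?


ρ = 34.0/111.86 = 0.3040
Lq = ρ²/(1−ρ) = 0.09239/0.6960 = 0.1327

Final: 0.1327


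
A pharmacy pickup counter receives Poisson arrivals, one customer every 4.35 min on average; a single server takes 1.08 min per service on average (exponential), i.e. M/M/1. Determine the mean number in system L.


λ = 60/4.35 = 13.7931 /hr
μ = 60/1.08 = 55.5556 /hr
ρ = λ/μ = 13.7931/55.5556 = 0.2483
L = ρ/(1−ρ) = 0.2483/0.7517 = 0.3303

Final: 0.3303


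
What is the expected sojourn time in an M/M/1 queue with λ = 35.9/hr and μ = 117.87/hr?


W = 1/(μ−λ) = 1/(117.87 − 35.9) = 1/81.97 = 0.01220 hr

Final: 0.01220 hr


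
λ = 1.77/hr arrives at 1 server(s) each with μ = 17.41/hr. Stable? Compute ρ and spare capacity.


Total capacity cμ = 1·17.41 = 17.41/hr
ρ = λ/(cμ) = 1.77/17.41 = 0.1017
Stable ⇔ ρ < 1: YES
Spare capacity = cμ − λ = 17.41 − 1.77 = 15.64/hr

Final: ρ = 0.1017; stable; margin = 15.64/hr


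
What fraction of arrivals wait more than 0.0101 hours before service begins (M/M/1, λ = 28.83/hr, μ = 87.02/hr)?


ρ = 28.83/87.02 = 0.3313
P(Wq > t) = ρ·e^{−(μ−λ)t} = 0.3313·e^{−0.5877}
= 0.3313·0.555593 = 0.184070

Final: 0.184070


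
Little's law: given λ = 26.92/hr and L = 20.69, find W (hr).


W = L/λ = 20.69/26.92 = 0.7686 hr

Final: 0.7686 hr


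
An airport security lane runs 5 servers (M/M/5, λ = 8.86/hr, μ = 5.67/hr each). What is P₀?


a = λ/μ = 8.86/5.67 = 1.5626; ρ = a/c = 0.3125
Σ_{k=0}^{4} a^k/k! (terms k=0..4) = 1.00000 + 1.56261 + 1.22088 + 0.63592 + 0.24842 = 4.66783
Tail: a^5/(5!(1−ρ)) = 9.31651/(120·0.6875) = 0.11293
P₀ = 1/(4.66783 + 0.11293) = 1/4.78076 = 0.209172

Final: 0.209172


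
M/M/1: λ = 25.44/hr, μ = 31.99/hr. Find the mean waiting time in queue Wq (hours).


ρ = 25.44/31.99 = 0.7952
Wq = ρ/(μ−λ) = 0.7952/(31.99 − 25.44) = 0.7952/6.55 = 0.1214 hr

Final: 0.1214 hr


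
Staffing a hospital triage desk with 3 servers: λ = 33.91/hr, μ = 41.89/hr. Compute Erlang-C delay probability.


a = λ/μ = 0.8095; ρ = a/3 = 0.2698
P₀ = 0.442825 (from M/M/c formula)
C(c,a) = [a^c/(c!(1−ρ))]·P₀ = [0.53046/(6·0.7302)]·0.442825
= 0.12108·0.442825 = 0.053618

Final: 0.053618


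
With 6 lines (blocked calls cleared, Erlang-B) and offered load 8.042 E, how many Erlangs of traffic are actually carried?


B(6,8.042) = 0.392033 (Erlang-B)
Carried load = a(1 − B) = 8.042·(1 − 0.392033) = 8.042·0.607967 = 4.8893 E

Final: 4.8893 Erlangs


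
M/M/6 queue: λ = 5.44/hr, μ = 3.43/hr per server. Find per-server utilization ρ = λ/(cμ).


ρ = λ/(cμ) = 5.44/(6·3.43) = 5.44/20.58 = 0.2643

Final: 0.2643


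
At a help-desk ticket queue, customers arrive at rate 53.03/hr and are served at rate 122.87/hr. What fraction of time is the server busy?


ρ = λ/μ = 53.03/122.87 = 0.4316

Final: 0.4316


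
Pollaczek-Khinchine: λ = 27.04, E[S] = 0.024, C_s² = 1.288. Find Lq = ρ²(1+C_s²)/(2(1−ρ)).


ρ = λ·E[S] = 27.04·0.024 = 0.6490
Lq = ρ²(1+C_s²)/(2(1−ρ)) = 0.4211·(1+1.288)/(2·0.3510)
= 0.4211·2.2880/0.7021 = 1.37248

Final: 1.37248


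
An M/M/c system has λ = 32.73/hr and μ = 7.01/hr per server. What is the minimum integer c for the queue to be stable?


Stability requires cμ > λ ⇔ c > λ/μ.
λ/μ = 32.73/7.01 = 4.6690
Minimum integer c = ⌊4.6690⌋ + 1 = 5
Check: 5·7.01 = 35.05 > 32.73, while 4·7.01 = 28.04 ≤ 32.73

Final: 5 servers


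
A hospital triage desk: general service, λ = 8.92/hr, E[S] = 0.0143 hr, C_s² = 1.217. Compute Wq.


ρ = λ·E[S] = 8.92·0.0143 = 0.1276
E[S²] = E[S]²(1+C_s²) = 0.0143²·(1+1.217) = 0.0004534
Wq = λ·E[S²]/(2(1−ρ)) = 8.92·0.0004534/(2·0.8724) = 0.002318 hr

Final: 0.002318 hr


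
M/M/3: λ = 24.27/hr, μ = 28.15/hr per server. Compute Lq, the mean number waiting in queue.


a = λ/μ = 0.8622; ρ = a/3 = 0.2874
P₀ = 0.419512
Lq = P₀·a^c·ρ / (c!·(1−ρ)²) = 0.419512·0.64088·0.2874/(6·0.50781)
= 0.02536

Final: 0.02536


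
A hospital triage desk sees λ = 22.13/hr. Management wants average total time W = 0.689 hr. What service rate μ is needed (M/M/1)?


W = 1/(μ−λ) ⇒ μ − λ = 1/W = 1/0.689 = 1.4514
μ = λ + 1/W = 22.13 + 1.4514 = 23.5814 per hr

Final: 23.5814 /hr


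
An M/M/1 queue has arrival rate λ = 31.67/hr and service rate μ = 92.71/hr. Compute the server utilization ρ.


ρ = λ/μ = 31.67/92.71 = 0.3416

Final: 0.3416


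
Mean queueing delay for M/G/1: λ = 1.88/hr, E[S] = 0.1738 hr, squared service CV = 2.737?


ρ = λ·E[S] = 1.88·0.1738 = 0.3267
E[S²] = E[S]²(1+C_s²) = 0.1738²·(1+2.737) = 0.112881
Wq = λ·E[S²]/(2(1−ρ)) = 1.88·0.112881/(2·0.6733) = 0.15761 hr

Final: 0.15761 hr


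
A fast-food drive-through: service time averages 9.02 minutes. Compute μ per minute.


μ = 1/(service time) in consistent units.
1 minute = 1 min, so μ = 1/9.02 = 0.1109 per minute

Final: 0.1109 /min


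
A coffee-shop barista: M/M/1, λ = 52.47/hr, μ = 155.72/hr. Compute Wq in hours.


ρ = 52.47/155.72 = 0.3370
Wq = ρ/(μ−λ) = 0.3370/(155.72 − 52.47) = 0.3370/103.25 = 0.003263 hr

Final: 0.003263 hr


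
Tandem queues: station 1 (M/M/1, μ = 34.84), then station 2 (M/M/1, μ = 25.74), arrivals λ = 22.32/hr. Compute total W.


Each node sees arrival rate λ = 22.32/hr (tandem ⇒ throughput preserved).
W₁ = 1/(μ₁−λ) = 1/(34.84−22.32) = 0.07987 hr
W₂ = 1/(μ₂−λ) = 1/(25.74−22.32) = 0.29240 hr
W_total = W₁ + W₂ = 0.07987 + 0.29240 = 0.37227 hr

Final: 0.37227 hr


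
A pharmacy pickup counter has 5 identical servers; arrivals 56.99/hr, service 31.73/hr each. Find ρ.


ρ = λ/(cμ) = 56.99/(5·31.73) = 56.99/158.65 = 0.3592

Final: 0.3592


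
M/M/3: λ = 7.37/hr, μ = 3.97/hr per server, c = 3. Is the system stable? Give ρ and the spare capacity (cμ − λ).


Total capacity cμ = 3·3.97 = 11.91/hr
ρ = λ/(cμ) = 7.37/11.91 = 0.6188
Stable ⇔ ρ < 1: YES
Spare capacity = cμ − λ = 11.91 − 7.37 = 4.54/hr

Final: ρ = 0.6188; stable; margin = 4.54/hr


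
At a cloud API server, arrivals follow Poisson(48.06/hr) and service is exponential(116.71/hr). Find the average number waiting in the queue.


ρ = 48.06/116.71 = 0.4118
Lq = ρ²/(1−ρ) = 0.1696/0.5882 = 0.2883

Final: 0.2883


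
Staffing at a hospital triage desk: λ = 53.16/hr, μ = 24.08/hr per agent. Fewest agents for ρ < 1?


Stability requires cμ > λ ⇔ c > λ/μ.
λ/μ = 53.16/24.08 = 2.2076
Minimum integer c = ⌊2.2076⌋ + 1 = 3
Check: 3·24.08 = 72.24 > 53.16, while 2·24.08 = 48.16 ≤ 53.16

Final: 3 servers


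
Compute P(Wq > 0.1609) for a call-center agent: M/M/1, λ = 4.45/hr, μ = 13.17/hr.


ρ = 4.45/13.17 = 0.3379
P(Wq > t) = ρ·e^{−(μ−λ)t} = 0.3379·e^{−1.4030}
= 0.3379·0.245846 = 0.083069

Final: 0.083069


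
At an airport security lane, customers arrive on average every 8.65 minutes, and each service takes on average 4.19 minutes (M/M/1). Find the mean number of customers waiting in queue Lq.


λ = 60/8.65 = 6.9364 /hr
μ = 60/4.19 = 14.3198 /hr
ρ = λ/μ = 6.9364/14.3198 = 0.4844
Lq = ρ²/(1−ρ) = 0.2346/0.5156 = 0.4551

Final: 0.4551


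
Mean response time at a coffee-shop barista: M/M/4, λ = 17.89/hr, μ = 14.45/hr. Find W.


a = 1.2381; ρ = 0.3095; P₀ = 0.288807
Lq = P₀·a^c·ρ/(c!(1−ρ)²) = 0.01835
Wq = Lq/λ = 0.01835/17.89 = 0.001026 hr
W = Wq + 1/μ = 0.001026 + 0.06920 = 0.07023 hr

Final: 0.07023 hr


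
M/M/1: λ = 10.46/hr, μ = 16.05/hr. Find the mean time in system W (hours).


W = 1/(μ−λ) = 1/(16.05 − 10.46) = 1/5.59 = 0.1789 hr

Final: 0.1789 hr


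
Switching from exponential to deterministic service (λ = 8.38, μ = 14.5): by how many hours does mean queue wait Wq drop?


ρ = 8.38/14.5 = 0.5779
Wq(M/M/1) = ρ/(μ−λ) = 0.5779/6.12 = 0.09443 hr
Wq(M/D/1) = ρ/(2(μ−λ)) = 0.04722 hr
Savings = 0.09443 − 0.04722 = 0.04722 hr

Final: 0.04722 hr


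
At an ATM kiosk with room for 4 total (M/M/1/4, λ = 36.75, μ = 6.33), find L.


ρ = 36.75/6.33 = 5.8057
L = ρ[1 − (K+1)ρ^K + Kρ^(K+1)] / [(1−ρ)(1−ρ^(K+1))]
Numerator: 5.8057·(1 − 5·1136.094699 + 4·6595.810459) = 120199.602914
Denominator: (-4.8057)·(-6594.810459) = 31692.596234
L = 120199.602914/31692.596234 = 3.7927

Final: 3.7927


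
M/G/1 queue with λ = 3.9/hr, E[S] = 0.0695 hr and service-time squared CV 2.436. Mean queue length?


ρ = λ·E[S] = 3.9·0.0695 = 0.2711
Lq = ρ²(1+C_s²)/(2(1−ρ)) = 0.07347·(1+2.436)/(2·0.7289)
= 0.07347·3.4360/1.4579 = 0.17315

Final: 0.17315


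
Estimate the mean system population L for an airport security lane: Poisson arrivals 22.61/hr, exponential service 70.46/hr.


ρ = λ/μ = 22.61/70.46 = 0.3209
L = ρ/(1−ρ) = 0.3209/(1 − 0.3209) = 0.3209/0.6791 = 0.4725

Final: 0.4725


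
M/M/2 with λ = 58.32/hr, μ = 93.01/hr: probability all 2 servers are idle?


a = λ/μ = 58.32/93.01 = 0.6270; ρ = a/c = 0.3135
Σ_{k=0}^{1} a^k/k! (terms k=0..1) = 1.00000 + 0.62703 = 1.62703
Tail: a^2/(2!(1−ρ)) = 0.39317/(2·0.6865) = 0.28636
P₀ = 1/(1.62703 + 0.28636) = 1/1.91339 = 0.522632

Final: 0.522632


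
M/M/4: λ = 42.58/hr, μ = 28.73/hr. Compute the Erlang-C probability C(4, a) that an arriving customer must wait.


a = λ/μ = 1.4821; ρ = a/4 = 0.3705
P₀ = 0.225109 (from M/M/c formula)
C(c,a) = [a^c/(c!(1−ρ))]·P₀ = [4.82481/(24·0.6295)]·0.225109
= 0.31936·0.225109 = 0.071892

Final: 0.071892


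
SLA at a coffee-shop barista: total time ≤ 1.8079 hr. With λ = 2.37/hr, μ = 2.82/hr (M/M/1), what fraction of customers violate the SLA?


W ~ Exponential(μ−λ) for M/M/1.
μ − λ = 2.82 − 2.37 = 0.4500
P(W > t) = e^{−(μ−λ)t} = e^{−0.8136} = 0.443279

Final: 0.443279


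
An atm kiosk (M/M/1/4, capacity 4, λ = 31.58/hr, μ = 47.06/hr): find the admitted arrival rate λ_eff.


ρ = 0.6711; P_K = (1−ρ)ρ^4/(1−ρ^5) = 0.077212
λ_eff = λ(1 − P_K) = 31.58·(1 − 0.077212) = 31.58·0.922788 = 29.1416 /hr

Final: 29.1416 /hr


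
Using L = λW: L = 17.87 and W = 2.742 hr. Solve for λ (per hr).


λ = L/W = 17.87/2.742 = 6.5171 /hr

Final: 6.5171 /hr


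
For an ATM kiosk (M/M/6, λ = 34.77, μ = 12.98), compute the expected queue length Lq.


a = λ/μ = 2.6787; ρ = a/6 = 0.4465
P₀ = 0.068064
Lq = P₀·a^c·ρ / (c!·(1−ρ)²) = 0.068064·369.47069·0.4465/(720·0.30641)
= 0.05089

Final: 0.05089


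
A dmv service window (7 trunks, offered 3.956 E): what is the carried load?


B(7,3.956) = 0.060522 (Erlang-B)
Carried load = a(1 − B) = 3.956·(1 − 0.060522) = 3.956·0.939478 = 3.7166 E

Final: 3.7166 Erlangs


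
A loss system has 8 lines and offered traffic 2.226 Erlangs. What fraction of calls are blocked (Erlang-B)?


B(c,a) = (a^c/c!) / Σ_{k=0}^{c} a^k/k!
a^8/8! = 0.014951
Σ terms (k=0..8): 1.00000 + 2.22600 + 2.47754 + 1.83833 + 1.02303 + 0.45545 + 0.16897 + 0.05373 + 0.01495 = 9.258016
B = 0.014951/9.258016 = 0.001615

Final: 0.001615


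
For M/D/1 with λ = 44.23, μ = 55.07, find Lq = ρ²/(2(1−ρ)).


ρ = 44.23/55.07 = 0.8032
M/D/1: Lq = ρ²/(2(1−ρ)) = 0.6451/(2·0.1968) = 1.63855

Final: 1.63855


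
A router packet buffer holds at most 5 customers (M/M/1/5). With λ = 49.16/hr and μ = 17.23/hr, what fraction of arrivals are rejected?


ρ = λ/μ = 49.16/17.23 = 2.8532
P_K = (1−ρ)ρ^K/(1−ρ^(K+1)) = (-1.8532·189.074510)/(1 − 539.460413)
= -350.385903/-538.460413 = 0.650718

Final: 0.650718


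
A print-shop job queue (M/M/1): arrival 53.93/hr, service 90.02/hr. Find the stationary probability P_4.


ρ = 53.93/90.02 = 0.5991
P_n = (1−ρ)·ρ^n = (1 − 0.5991)·0.5991^4 = 0.4009·0.128815 = 0.051643

Final: 0.051643


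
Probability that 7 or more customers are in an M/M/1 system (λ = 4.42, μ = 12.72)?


ρ = 4.42/12.72 = 0.3475
P(N ≥ n) = ρ^n = 0.3475^7 = 0.0006117

Final: 0.0006117


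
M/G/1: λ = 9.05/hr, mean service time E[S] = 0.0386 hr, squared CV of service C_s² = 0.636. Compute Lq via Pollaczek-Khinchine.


ρ = λ·E[S] = 9.05·0.0386 = 0.3493
Lq = ρ²(1+C_s²)/(2(1−ρ)) = 0.1220·(1+0.636)/(2·0.6507)
= 0.1220·1.6360/1.3013 = 0.15341

Final: 0.15341


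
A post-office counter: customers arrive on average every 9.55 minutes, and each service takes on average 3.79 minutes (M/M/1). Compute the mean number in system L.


λ = 60/9.55 = 6.2827 /hr
μ = 60/3.79 = 15.8311 /hr
ρ = λ/μ = 6.2827/15.8311 = 0.3969
L = ρ/(1−ρ) = 0.3969/0.6031 = 0.6580

Final: 0.6580


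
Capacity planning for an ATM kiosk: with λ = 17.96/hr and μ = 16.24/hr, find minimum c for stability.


Stability requires cμ > λ ⇔ c > λ/μ.
λ/μ = 17.96/16.24 = 1.1059
Minimum integer c = ⌊1.1059⌋ + 1 = 2
Check: 2·16.24 = 32.48 > 17.96, while 1·16.24 = 16.24 ≤ 17.96

Final: 2 servers


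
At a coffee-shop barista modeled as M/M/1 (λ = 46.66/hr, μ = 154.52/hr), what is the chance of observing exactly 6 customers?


ρ = 46.66/154.52 = 0.3020
P_n = (1−ρ)·ρ^n = (1 − 0.3020)·0.3020^6 = 0.6980·0.0007582 = 0.0005292

Final: 0.0005292


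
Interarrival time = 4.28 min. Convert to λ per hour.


λ = 1/(interarrival time) in consistent units.
1 hour = 60 min, so λ = 60/4.28 = 14.0187 per hour

Final: 14.0187 /hr


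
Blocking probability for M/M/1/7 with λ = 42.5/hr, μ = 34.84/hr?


ρ = λ/μ = 42.5/34.84 = 1.2199
P_K = (1−ρ)ρ^K/(1−ρ^(K+1)) = (-0.2199·4.019532)/(1 − 4.903275)
= -0.883743/-3.903275 = 0.226411

Final: 0.226411


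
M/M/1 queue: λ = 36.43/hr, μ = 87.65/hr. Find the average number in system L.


ρ = λ/μ = 36.43/87.65 = 0.4156
L = ρ/(1−ρ) = 0.4156/(1 − 0.4156) = 0.4156/0.5844 = 0.7112

Final: 0.7112


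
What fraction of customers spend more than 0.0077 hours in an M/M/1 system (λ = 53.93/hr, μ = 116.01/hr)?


W ~ Exponential(μ−λ) for M/M/1.
μ − λ = 116.01 − 53.93 = 62.0800
P(W > t) = e^{−(μ−λ)t} = e^{−0.4780} = 0.620012

Final: 0.620012


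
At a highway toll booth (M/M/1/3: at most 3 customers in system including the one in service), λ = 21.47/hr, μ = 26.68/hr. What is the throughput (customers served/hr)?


ρ = 0.8047; P_K = (1−ρ)ρ^3/(1−ρ^4) = 0.175260
λ_eff = λ(1 − P_K) = 21.47·(1 − 0.175260) = 21.47·0.824740 = 17.7072 /hr

Final: 17.7072 /hr


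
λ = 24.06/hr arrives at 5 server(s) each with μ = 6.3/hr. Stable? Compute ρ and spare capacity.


Total capacity cμ = 5·6.3 = 31.50/hr
ρ = λ/(cμ) = 24.06/31.50 = 0.7638
Stable ⇔ ρ < 1: YES
Spare capacity = cμ − λ = 31.50 − 24.06 = 7.44/hr

Final: ρ = 0.7638; stable; margin = 7.44/hr


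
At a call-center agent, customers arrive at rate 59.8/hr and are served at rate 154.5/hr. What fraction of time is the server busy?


ρ = λ/μ = 59.8/154.5 = 0.3871

Final: 0.3871


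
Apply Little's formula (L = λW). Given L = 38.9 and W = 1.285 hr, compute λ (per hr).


λ = L/W = 38.9/1.285 = 30.2724 /hr

Final: 30.2724 /hr


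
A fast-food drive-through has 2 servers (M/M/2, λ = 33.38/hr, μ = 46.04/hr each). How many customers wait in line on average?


a = λ/μ = 0.7250; ρ = a/2 = 0.3625
P₀ = 0.467878
Lq = P₀·a^c·ρ / (c!·(1−ρ)²) = 0.467878·0.52566·0.3625/(2·0.40639)
= 0.10969

Final: 0.10969


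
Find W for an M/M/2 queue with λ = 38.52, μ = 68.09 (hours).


a = 0.5657; ρ = 0.2829; P₀ = 0.559015
Lq = P₀·a^c·ρ/(c!(1−ρ)²) = 0.04920
Wq = Lq/λ = 0.04920/38.52 = 0.001277 hr
W = Wq + 1/μ = 0.001277 + 0.01469 = 0.01596 hr

Final: 0.01596 hr


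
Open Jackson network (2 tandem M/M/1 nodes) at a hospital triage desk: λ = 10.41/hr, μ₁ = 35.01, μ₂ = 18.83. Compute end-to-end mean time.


Each node sees arrival rate λ = 10.41/hr (tandem ⇒ throughput preserved).
W₁ = 1/(μ₁−λ) = 1/(35.01−10.41) = 0.04065 hr
W₂ = 1/(μ₂−λ) = 1/(18.83−10.41) = 0.11876 hr
W_total = W₁ + W₂ = 0.04065 + 0.11876 = 0.15942 hr

Final: 0.15942 hr


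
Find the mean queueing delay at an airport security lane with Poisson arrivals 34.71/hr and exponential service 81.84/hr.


ρ = 34.71/81.84 = 0.4241
Wq = ρ/(μ−λ) = 0.4241/(81.84 − 34.71) = 0.4241/47.13 = 0.008999 hr

Final: 0.008999 hr


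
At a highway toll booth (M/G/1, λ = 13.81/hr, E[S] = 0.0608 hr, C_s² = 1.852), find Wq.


ρ = λ·E[S] = 13.81·0.0608 = 0.8396
E[S²] = E[S]²(1+C_s²) = 0.0608²·(1+1.852) = 0.010543
Wq = λ·E[S²]/(2(1−ρ)) = 13.81·0.010543/(2·0.1604) = 0.45399 hr

Final: 0.45399 hr


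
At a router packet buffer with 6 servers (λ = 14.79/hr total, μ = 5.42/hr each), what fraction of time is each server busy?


ρ = λ/(cμ) = 14.79/(6·5.42) = 14.79/32.52 = 0.4548

Final: 0.4548


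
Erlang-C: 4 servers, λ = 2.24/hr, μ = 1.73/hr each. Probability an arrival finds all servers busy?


a = λ/μ = 1.2948; ρ = a/4 = 0.3237
P₀ = 0.272628 (from M/M/c formula)
C(c,a) = [a^c/(c!(1−ρ))]·P₀ = [2.81066/(24·0.6763)]·0.272628
= 0.17316·0.272628 = 0.047209

Final: 0.047209


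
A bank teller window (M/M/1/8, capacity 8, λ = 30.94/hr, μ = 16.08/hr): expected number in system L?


ρ = 30.94/16.08 = 1.9241
L = ρ[1 − (K+1)ρ^K + Kρ^(K+1)] / [(1−ρ)(1−ρ^(K+1))]
Numerator: 1.9241·(1 − 9·187.877218 + 8·361.500069) = 2313.006660
Denominator: (-0.9241)·(-360.500069) = 333.148696
L = 2313.006660/333.148696 = 6.9429

Final: 6.9429


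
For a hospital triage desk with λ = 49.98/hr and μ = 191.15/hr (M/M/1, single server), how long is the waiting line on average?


ρ = 49.98/191.15 = 0.2615
Lq = ρ²/(1−ρ) = 0.06837/0.7385 = 0.09257

Final: 0.09257


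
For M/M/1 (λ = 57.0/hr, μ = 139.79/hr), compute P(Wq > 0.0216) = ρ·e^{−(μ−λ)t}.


ρ = 57.0/139.79 = 0.4078
P(Wq > t) = ρ·e^{−(μ−λ)t} = 0.4078·e^{−1.7883}
= 0.4078·0.167250 = 0.068197

Final: 0.068197


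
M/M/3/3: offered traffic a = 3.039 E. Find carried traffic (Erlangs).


B(3,3.039) = 0.350802 (Erlang-B)
Carried load = a(1 − B) = 3.039·(1 − 0.350802) = 3.039·0.649198 = 1.9729 E

Final: 1.9729 Erlangs


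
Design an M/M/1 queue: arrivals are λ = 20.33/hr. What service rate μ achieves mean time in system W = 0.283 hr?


W = 1/(μ−λ) ⇒ μ − λ = 1/W = 1/0.283 = 3.5336
μ = λ + 1/W = 20.33 + 3.5336 = 23.8636 per hr

Final: 23.8636 /hr


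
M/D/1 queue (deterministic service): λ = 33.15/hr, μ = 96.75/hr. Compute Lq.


ρ = 33.15/96.75 = 0.3426
M/D/1: Lq = ρ²/(2(1−ρ)) = 0.1174/(2·0.6574) = 0.08930

Final: 0.08930


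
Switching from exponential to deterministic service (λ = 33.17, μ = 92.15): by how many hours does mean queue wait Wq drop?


ρ = 33.17/92.15 = 0.3600
Wq(M/M/1) = ρ/(μ−λ) = 0.3600/58.98 = 0.006103 hr
Wq(M/D/1) = ρ/(2(μ−λ)) = 0.003052 hr
Savings = 0.006103 − 0.003052 = 0.003052 hr

Final: 0.003052 hr


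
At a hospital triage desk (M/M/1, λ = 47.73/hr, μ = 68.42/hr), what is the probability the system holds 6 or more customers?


ρ = 47.73/68.42 = 0.6976
P(N ≥ n) = ρ^n = 0.6976^6 = 0.115252

Final: 0.115252


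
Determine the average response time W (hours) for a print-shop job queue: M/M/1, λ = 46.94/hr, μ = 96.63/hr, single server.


W = 1/(μ−λ) = 1/(96.63 − 46.94) = 1/49.69 = 0.02012 hr

Final: 0.02012 hr


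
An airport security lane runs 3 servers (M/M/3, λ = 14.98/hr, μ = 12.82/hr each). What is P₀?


a = λ/μ = 14.98/12.82 = 1.1685; ρ = a/c = 0.3895
Σ_{k=0}^{2} a^k/k! (terms k=0..2) = 1.00000 + 1.16849 + 0.68268 = 2.85117
Tail: a^3/(3!(1−ρ)) = 1.59541/(6·0.6105) = 0.43554
P₀ = 1/(2.85117 + 0.43554) = 1/3.28671 = 0.304256

Final: 0.304256


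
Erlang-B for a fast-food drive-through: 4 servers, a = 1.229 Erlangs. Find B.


B(c,a) = (a^c/c!) / Σ_{k=0}^{c} a^k/k!
a^4/4! = 0.095060
Σ terms (k=0..4): 1.00000 + 1.22900 + 0.75522 + 0.30939 + 0.09506 = 3.388669
B = 0.095060/3.388669 = 0.028052

Final: 0.028052


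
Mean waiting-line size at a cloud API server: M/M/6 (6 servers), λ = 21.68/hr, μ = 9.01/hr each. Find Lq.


a = λ/μ = 2.4062; ρ = a/6 = 0.4010
P₀ = 0.089749
Lq = P₀·a^c·ρ / (c!·(1−ρ)²) = 0.089749·194.09168·0.4010/(720·0.35876)
= 0.02705

Final: 0.02705


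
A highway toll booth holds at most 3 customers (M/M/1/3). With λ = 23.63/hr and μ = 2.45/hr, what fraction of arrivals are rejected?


ρ = λ/μ = 23.63/2.45 = 9.6449
P_K = (1−ρ)ρ^K/(1−ρ^(K+1)) = (-8.6449·897.207534)/(1 − 8653.475114)
= -7756.267580/-8652.475114 = 0.896422

Final: 0.896422


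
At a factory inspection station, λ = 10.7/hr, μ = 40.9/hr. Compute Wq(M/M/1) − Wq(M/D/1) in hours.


ρ = 10.7/40.9 = 0.2616
Wq(M/M/1) = ρ/(μ−λ) = 0.2616/30.20 = 0.008663 hr
Wq(M/D/1) = ρ/(2(μ−λ)) = 0.004331 hr
Savings = 0.008663 − 0.004331 = 0.004331 hr

Final: 0.004331 hr


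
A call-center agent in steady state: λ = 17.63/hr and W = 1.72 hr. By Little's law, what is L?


L = λW = 17.63·1.72 = 30.3236

Final: 30.3236


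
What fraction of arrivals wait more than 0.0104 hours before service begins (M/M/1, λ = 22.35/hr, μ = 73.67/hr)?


ρ = 22.35/73.67 = 0.3034
P(Wq > t) = ρ·e^{−(μ−λ)t} = 0.3034·e^{−0.5337}
= 0.3034·0.586415 = 0.177906

Final: 0.177906


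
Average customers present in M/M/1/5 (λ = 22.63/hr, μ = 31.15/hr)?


ρ = 22.63/31.15 = 0.7265
L = ρ[1 − (K+1)ρ^K + Kρ^(K+1)] / [(1−ρ)(1−ρ^(K+1))]
Numerator: 0.7265·(1 − 6·0.202364 + 5·0.147014) = 0.378418
Denominator: (0.2735)·(0.852986) = 0.233305
L = 0.378418/0.233305 = 1.6220

Final: 1.6220


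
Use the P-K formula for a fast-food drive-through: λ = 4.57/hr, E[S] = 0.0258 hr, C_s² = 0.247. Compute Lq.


ρ = λ·E[S] = 4.57·0.0258 = 0.1179
Lq = ρ²(1+C_s²)/(2(1−ρ)) = 0.01390·(1+0.247)/(2·0.8821)
= 0.01390·1.2470/1.7642 = 0.009826

Final: 0.009826


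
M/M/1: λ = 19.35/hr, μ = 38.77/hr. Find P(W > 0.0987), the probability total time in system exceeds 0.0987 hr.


W ~ Exponential(μ−λ) for M/M/1.
μ − λ = 38.77 − 19.35 = 19.4200
P(W > t) = e^{−(μ−λ)t} = e^{−1.9168} = 0.147084

Final: 0.147084


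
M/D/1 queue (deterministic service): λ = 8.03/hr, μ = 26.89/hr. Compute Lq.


ρ = 8.03/26.89 = 0.2986
M/D/1: Lq = ρ²/(2(1−ρ)) = 0.08918/(2·0.7014) = 0.06357

Final: 0.06357


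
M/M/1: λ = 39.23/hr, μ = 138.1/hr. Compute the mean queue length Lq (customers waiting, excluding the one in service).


ρ = 39.23/138.1 = 0.2841
Lq = ρ²/(1−ρ) = 0.08070/0.7159 = 0.1127

Final: 0.1127


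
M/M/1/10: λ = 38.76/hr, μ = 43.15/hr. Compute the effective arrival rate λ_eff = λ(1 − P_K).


ρ = 0.8983; P_K = (1−ρ)ρ^10/(1−ρ^11) = 0.050224
λ_eff = λ(1 − P_K) = 38.76·(1 − 0.050224) = 38.76·0.949776 = 36.8133 /hr

Final: 36.8133 /hr


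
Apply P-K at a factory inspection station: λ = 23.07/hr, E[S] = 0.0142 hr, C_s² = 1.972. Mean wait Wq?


ρ = λ·E[S] = 23.07·0.0142 = 0.3276
E[S²] = E[S]²(1+C_s²) = 0.0142²·(1+1.972) = 0.0005993
Wq = λ·E[S²]/(2(1−ρ)) = 23.07·0.0005993/(2·0.6724) = 0.01028 hr

Final: 0.01028 hr


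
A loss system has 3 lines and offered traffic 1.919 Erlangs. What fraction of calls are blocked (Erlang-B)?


B(c,a) = (a^c/c!) / Σ_{k=0}^{c} a^k/k!
a^3/3! = 1.177806
Σ terms (k=0..3): 1.00000 + 1.91900 + 1.84128 + 1.17781 = 5.938086
B = 1.177806/5.938086 = 0.198348

Final: 0.198348


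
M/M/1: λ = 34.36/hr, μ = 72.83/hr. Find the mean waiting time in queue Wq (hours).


ρ = 34.36/72.83 = 0.4718
Wq = ρ/(μ−λ) = 0.4718/(72.83 − 34.36) = 0.4718/38.47 = 0.01226 hr

Final: 0.01226 hr


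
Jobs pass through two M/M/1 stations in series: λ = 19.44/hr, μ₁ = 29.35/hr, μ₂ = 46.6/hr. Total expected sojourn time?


Each node sees arrival rate λ = 19.44/hr (tandem ⇒ throughput preserved).
W₁ = 1/(μ₁−λ) = 1/(29.35−19.44) = 0.10091 hr
W₂ = 1/(μ₂−λ) = 1/(46.6−19.44) = 0.03682 hr
W_total = W₁ + W₂ = 0.10091 + 0.03682 = 0.13773 hr

Final: 0.13773 hr


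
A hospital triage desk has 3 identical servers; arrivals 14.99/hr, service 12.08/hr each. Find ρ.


ρ = λ/(cμ) = 14.99/(3·12.08) = 14.99/36.24 = 0.4136

Final: 0.4136


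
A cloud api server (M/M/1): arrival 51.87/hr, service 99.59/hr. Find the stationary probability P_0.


ρ = 51.87/99.59 = 0.5208
P_n = (1−ρ)·ρ^n = (1 − 0.5208)·0.5208^0 = 0.4792·1.000000 = 0.479165

Final: 0.479165


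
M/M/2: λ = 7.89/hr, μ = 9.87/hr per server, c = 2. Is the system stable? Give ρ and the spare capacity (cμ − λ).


Total capacity cμ = 2·9.87 = 19.74/hr
ρ = λ/(cμ) = 7.89/19.74 = 0.3997
Stable ⇔ ρ < 1: YES
Spare capacity = cμ − λ = 19.74 − 7.89 = 11.85/hr

Final: ρ = 0.3997; stable; margin = 11.85/hr


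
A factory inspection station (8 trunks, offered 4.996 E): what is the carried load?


B(8,4.996) = 0.069860 (Erlang-B)
Carried load = a(1 − B) = 4.996·(1 − 0.069860) = 4.996·0.930140 = 4.6470 E

Final: 4.6470 Erlangs


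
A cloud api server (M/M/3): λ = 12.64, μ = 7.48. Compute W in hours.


a = 1.6898; ρ = 0.5633; P₀ = 0.167809
Lq = P₀·a^c·ρ/(c!(1−ρ)²) = 0.39858
Wq = Lq/λ = 0.39858/12.64 = 0.03153 hr
W = Wq + 1/μ = 0.03153 + 0.13369 = 0.16522 hr

Final: 0.16522 hr


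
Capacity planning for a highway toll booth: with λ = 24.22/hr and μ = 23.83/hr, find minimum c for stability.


Stability requires cμ > λ ⇔ c > λ/μ.
λ/μ = 24.22/23.83 = 1.0164
Minimum integer c = ⌊1.0164⌋ + 1 = 2
Check: 2·23.83 = 47.66 > 24.22, while 1·23.83 = 23.83 ≤ 24.22

Final: 2 servers


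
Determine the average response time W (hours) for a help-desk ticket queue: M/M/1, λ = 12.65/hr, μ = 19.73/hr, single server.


W = 1/(μ−λ) = 1/(19.73 − 12.65) = 1/7.08 = 0.1412 hr

Final: 0.1412 hr


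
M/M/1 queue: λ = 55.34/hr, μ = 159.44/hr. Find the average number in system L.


ρ = λ/μ = 55.34/159.44 = 0.3471
L = ρ/(1−ρ) = 0.3471/(1 − 0.3471) = 0.3471/0.6529 = 0.5316

Final: 0.5316


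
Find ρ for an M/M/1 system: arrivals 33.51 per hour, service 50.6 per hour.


ρ = λ/μ = 33.51/50.6 = 0.6623

Final: 0.6623


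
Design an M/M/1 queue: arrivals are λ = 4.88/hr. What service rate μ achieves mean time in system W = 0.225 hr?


W = 1/(μ−λ) ⇒ μ − λ = 1/W = 1/0.225 = 4.4444
μ = λ + 1/W = 4.88 + 4.4444 = 9.3244 per hr

Final: 9.3244 /hr


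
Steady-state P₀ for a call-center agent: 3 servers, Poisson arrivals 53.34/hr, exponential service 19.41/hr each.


a = λ/μ = 53.34/19.41 = 2.7481; ρ = a/c = 0.9160
Σ_{k=0}^{2} a^k/k! (terms k=0..2) = 1.00000 + 2.74807 + 3.77594 = 7.52401
Tail: a^3/(3!(1−ρ)) = 20.75307/(6·0.08398) = 41.18785
P₀ = 1/(7.52401 + 41.18785) = 1/48.71186 = 0.020529

Final: 0.020529


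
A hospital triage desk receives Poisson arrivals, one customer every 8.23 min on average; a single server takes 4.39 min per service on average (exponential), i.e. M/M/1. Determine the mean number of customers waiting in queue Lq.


λ = 60/8.23 = 7.2904 /hr
μ = 60/4.39 = 13.6674 /hr
ρ = λ/μ = 7.2904/13.6674 = 0.5334
Lq = ρ²/(1−ρ) = 0.2845/0.4666 = 0.6098

Final: 0.6098


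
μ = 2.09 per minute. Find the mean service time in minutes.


Mean service time = 1/μ = 1/2.09 minute = 0.47847 minute
In minutes: 0.47847 × 1 = 0.4785 min

Final: 0.4785 min


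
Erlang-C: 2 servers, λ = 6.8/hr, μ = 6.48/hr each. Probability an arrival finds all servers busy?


a = λ/μ = 1.0494; ρ = a/2 = 0.5247
P₀ = 0.311741 (from M/M/c formula)
C(c,a) = [a^c/(c!(1−ρ))]·P₀ = [1.10120/(2·0.4753)]·0.311741
= 1.15841·0.311741 = 0.361124

Final: 0.361124


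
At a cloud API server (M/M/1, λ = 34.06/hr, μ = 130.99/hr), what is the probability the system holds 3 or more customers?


ρ = 34.06/130.99 = 0.2600
P(N ≥ n) = ρ^n = 0.2600^3 = 0.017580

Final: 0.017580


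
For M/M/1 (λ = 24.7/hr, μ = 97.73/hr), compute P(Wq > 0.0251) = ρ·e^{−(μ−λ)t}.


ρ = 24.7/97.73 = 0.2527
P(Wq > t) = ρ·e^{−(μ−λ)t} = 0.2527·e^{−1.8331}
= 0.2527·0.159925 = 0.040419

Final: 0.040419


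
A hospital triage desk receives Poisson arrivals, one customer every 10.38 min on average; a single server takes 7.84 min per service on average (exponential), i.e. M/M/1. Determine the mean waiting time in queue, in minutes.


λ = 60/10.38 = 5.7803 /hr
μ = 60/7.84 = 7.6531 /hr
ρ = λ/μ = 5.7803/7.6531 = 0.7553
Wq = ρ/(μ−λ) = 0.7553/(7.6531−5.7803) = 0.40332 hr
In minutes: 0.40332·60 = 24.199 min

Final: 24.199 min


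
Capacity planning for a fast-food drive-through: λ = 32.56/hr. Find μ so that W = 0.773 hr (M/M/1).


W = 1/(μ−λ) ⇒ μ − λ = 1/W = 1/0.773 = 1.2937
μ = λ + 1/W = 32.56 + 1.2937 = 33.8537 per hr

Final: 33.8537 /hr


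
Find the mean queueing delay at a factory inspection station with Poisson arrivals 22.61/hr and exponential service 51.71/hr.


ρ = 22.61/51.71 = 0.4372
Wq = ρ/(μ−λ) = 0.4372/(51.71 − 22.61) = 0.4372/29.10 = 0.01503 hr

Final: 0.01503 hr


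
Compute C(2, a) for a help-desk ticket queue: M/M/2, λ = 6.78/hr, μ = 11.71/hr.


a = λ/μ = 0.5790; ρ = a/2 = 0.2895
P₀ = 0.550993 (from M/M/c formula)
C(c,a) = [a^c/(c!(1−ρ))]·P₀ = [0.33523/(2·0.7105)]·0.550993
= 0.23591·0.550993 = 0.129986

Final: 0.129986


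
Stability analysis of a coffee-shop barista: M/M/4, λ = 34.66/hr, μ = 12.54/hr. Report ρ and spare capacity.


Total capacity cμ = 4·12.54 = 50.16/hr
ρ = λ/(cμ) = 34.66/50.16 = 0.6910
Stable ⇔ ρ < 1: YES
Spare capacity = cμ − λ = 50.16 − 34.66 = 15.50/hr

Final: ρ = 0.6910; stable; margin = 15.50/hr


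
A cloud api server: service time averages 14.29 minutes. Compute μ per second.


μ = 1/(service time) in consistent units.
1 second = 0.0166667 min, so μ = 0.0166667/14.29 = 0.001166 per second

Final: 0.001166 /sec


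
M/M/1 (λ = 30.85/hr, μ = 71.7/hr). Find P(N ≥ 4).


ρ = 30.85/71.7 = 0.4303
P(N ≥ n) = ρ^n = 0.4303^4 = 0.034272

Final: 0.034272


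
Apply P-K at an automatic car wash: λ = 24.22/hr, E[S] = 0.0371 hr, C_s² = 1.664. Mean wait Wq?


ρ = λ·E[S] = 24.22·0.0371 = 0.8986
E[S²] = E[S]²(1+C_s²) = 0.0371²·(1+1.664) = 0.003667
Wq = λ·E[S²]/(2(1−ρ)) = 24.22·0.003667/(2·0.1014) = 0.43775 hr

Final: 0.43775 hr


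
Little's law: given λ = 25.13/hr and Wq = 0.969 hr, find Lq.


Lq = λWq = 25.13·0.969 = 24.3510

Final: 24.3510


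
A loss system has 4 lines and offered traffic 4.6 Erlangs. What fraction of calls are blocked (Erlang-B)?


B(c,a) = (a^c/c!) / Σ_{k=0}^{c} a^k/k!
a^4/4! = 18.656067
Σ terms (k=0..4): 1.00000 + 4.60000 + 10.58000 + 16.22267 + 18.65607 = 51.058733
B = 18.656067/51.058733 = 0.365384

Final: 0.365384


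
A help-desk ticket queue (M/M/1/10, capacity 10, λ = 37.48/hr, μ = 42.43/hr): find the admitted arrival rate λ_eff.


ρ = 0.8833; P_K = (1−ρ)ρ^10/(1−ρ^11) = 0.045325
λ_eff = λ(1 − P_K) = 37.48·(1 − 0.045325) = 37.48·0.954675 = 35.7812 /hr

Final: 35.7812 /hr


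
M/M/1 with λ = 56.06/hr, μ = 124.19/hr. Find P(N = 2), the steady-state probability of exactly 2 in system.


ρ = 56.06/124.19 = 0.4514
P_n = (1−ρ)·ρ^n = (1 − 0.4514)·0.4514^2 = 0.5486·0.203767 = 0.111785

Final: 0.111785


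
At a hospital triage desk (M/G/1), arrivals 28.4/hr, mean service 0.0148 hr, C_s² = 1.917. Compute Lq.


ρ = λ·E[S] = 28.4·0.0148 = 0.4203
Lq = ρ²(1+C_s²)/(2(1−ρ)) = 0.1767·(1+1.917)/(2·0.5797)
= 0.1767·2.9170/1.1594 = 0.44451

Final: 0.44451


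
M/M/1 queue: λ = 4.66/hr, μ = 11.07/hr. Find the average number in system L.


ρ = λ/μ = 4.66/11.07 = 0.4210
L = ρ/(1−ρ) = 0.4210/(1 − 0.4210) = 0.4210/0.5790 = 0.7270

Final: 0.7270


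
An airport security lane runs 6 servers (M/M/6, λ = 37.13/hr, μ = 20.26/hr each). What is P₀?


a = λ/μ = 37.13/20.26 = 1.8327; ρ = a/c = 0.3054
Σ_{k=0}^{5} a^k/k! (terms k=0..5) = 1.00000 + 1.83268 + 1.67935 + 1.02590 + 0.47004 + 0.17228 = 6.18025
Tail: a^6/(6!(1−ρ)) = 37.88899/(720·0.6946) = 0.07577
P₀ = 1/(6.18025 + 0.07577) = 1/6.25601 = 0.159846

Final: 0.159846


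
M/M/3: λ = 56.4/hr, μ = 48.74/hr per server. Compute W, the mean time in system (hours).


a = 1.1572; ρ = 0.3857; P₀ = 0.307970
Lq = P₀·a^c·ρ/(c!(1−ρ)²) = 0.08130
Wq = Lq/λ = 0.08130/56.4 = 0.001441 hr
W = Wq + 1/μ = 0.001441 + 0.02052 = 0.02196 hr

Final: 0.02196 hr


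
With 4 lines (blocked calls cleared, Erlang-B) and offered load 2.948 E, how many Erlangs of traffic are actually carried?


B(4,2.948) = 0.200314 (Erlang-B)
Carried load = a(1 − B) = 2.948·(1 − 0.200314) = 2.948·0.799686 = 2.3575 E

Final: 2.3575 Erlangs


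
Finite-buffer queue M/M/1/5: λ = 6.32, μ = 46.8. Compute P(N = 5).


ρ = λ/μ = 6.32/46.8 = 0.1350
P_K = (1−ρ)ρ^K/(1−ρ^(K+1)) = (0.8650·0.00004491)/(1 − 0.000006065)
= 0.00003885/0.999994 = 0.00003885

Final: 0.00003885


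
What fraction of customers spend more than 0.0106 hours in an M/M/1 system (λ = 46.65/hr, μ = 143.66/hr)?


W ~ Exponential(μ−λ) for M/M/1.
μ − λ = 143.66 − 46.65 = 97.0100
P(W > t) = e^{−(μ−λ)t} = e^{−1.0283} = 0.357612

Final: 0.357612


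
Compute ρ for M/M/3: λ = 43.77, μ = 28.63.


ρ = λ/(cμ) = 43.77/(3·28.63) = 43.77/85.89 = 0.5096

Final: 0.5096


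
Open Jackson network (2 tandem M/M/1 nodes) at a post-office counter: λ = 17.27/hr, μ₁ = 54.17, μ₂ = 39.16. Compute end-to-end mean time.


Each node sees arrival rate λ = 17.27/hr (tandem ⇒ throughput preserved).
W₁ = 1/(μ₁−λ) = 1/(54.17−17.27) = 0.02710 hr
W₂ = 1/(μ₂−λ) = 1/(39.16−17.27) = 0.04568 hr
W_total = W₁ + W₂ = 0.02710 + 0.04568 = 0.07278 hr

Final: 0.07278 hr


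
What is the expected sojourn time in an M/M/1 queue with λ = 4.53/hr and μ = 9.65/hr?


W = 1/(μ−λ) = 1/(9.65 − 4.53) = 1/5.12 = 0.1953 hr

Final: 0.1953 hr


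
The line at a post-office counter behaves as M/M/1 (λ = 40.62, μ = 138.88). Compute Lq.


ρ = 40.62/138.88 = 0.2925
Lq = ρ²/(1−ρ) = 0.08555/0.7075 = 0.1209

Final: 0.1209


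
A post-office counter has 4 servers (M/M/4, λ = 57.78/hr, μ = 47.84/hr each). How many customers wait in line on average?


a = λ/μ = 1.2078; ρ = a/4 = 0.3019
P₀ = 0.297815
Lq = P₀·a^c·ρ / (c!·(1−ρ)²) = 0.297815·2.12787·0.3019/(24·0.48728)
= 0.01636

Final: 0.01636


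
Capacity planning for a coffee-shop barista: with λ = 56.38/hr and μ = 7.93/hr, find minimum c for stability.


Stability requires cμ > λ ⇔ c > λ/μ.
λ/μ = 56.38/7.93 = 7.1097
Minimum integer c = ⌊7.1097⌋ + 1 = 8
Check: 8·7.93 = 63.44 > 56.38, while 7·7.93 = 55.51 ≤ 56.38

Final: 8 servers


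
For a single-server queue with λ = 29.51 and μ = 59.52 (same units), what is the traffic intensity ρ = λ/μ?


ρ = λ/μ = 29.51/59.52 = 0.4958

Final: 0.4958


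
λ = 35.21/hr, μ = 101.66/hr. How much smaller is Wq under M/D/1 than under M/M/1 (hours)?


ρ = 35.21/101.66 = 0.3464
Wq(M/M/1) = ρ/(μ−λ) = 0.3464/66.45 = 0.005212 hr
Wq(M/D/1) = ρ/(2(μ−λ)) = 0.002606 hr
Savings = 0.005212 − 0.002606 = 0.002606 hr

Final: 0.002606 hr


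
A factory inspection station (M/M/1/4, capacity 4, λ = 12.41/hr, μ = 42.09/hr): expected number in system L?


ρ = 12.41/42.09 = 0.2948
L = ρ[1 − (K+1)ρ^K + Kρ^(K+1)] / [(1−ρ)(1−ρ^(K+1))]
Numerator: 0.2948·(1 − 5·0.007557 + 4·0.002228) = 0.286331
Denominator: (0.7052)·(0.997772) = 0.703584
L = 0.286331/0.703584 = 0.4070

Final: 0.4070


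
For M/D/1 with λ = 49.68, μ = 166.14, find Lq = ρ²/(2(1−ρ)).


ρ = 49.68/166.14 = 0.2990
M/D/1: Lq = ρ²/(2(1−ρ)) = 0.08942/(2·0.7010) = 0.06378

Final: 0.06378


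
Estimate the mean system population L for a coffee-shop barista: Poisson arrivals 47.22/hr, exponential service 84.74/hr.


ρ = λ/μ = 47.22/84.74 = 0.5572
L = ρ/(1−ρ) = 0.5572/(1 − 0.5572) = 0.5572/0.4428 = 1.2585

Final: 1.2585


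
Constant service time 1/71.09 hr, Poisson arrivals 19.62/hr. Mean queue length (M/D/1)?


ρ = 19.62/71.09 = 0.2760
M/D/1: Lq = ρ²/(2(1−ρ)) = 0.07617/(2·0.7240) = 0.05260

Final: 0.05260


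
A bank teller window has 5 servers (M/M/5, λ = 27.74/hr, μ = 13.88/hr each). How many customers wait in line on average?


a = λ/μ = 1.9986; ρ = a/5 = 0.3997
P₀ = 0.134526
Lq = P₀·a^c·ρ / (c!·(1−ρ)²) = 0.134526·31.88489·0.3997/(120·0.36035)
= 0.03965

Final: 0.03965
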